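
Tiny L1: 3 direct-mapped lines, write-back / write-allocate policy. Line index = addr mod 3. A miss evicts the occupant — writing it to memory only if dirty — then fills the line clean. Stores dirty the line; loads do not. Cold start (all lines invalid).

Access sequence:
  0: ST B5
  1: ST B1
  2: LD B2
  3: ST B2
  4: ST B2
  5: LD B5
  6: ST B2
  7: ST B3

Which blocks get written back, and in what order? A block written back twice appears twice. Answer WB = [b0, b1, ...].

  0 | W B5 → L2 miss [D]
  1 | W B1 → L1 miss [D]
  2 | R B2 → L2 miss wb→B5 [-]
  3 | W B2 → L2 hit [D]
  4 | W B2 → L2 hit [D]
  5 | R B5 → L2 miss wb→B2 [-]
  6 | W B2 → L2 miss [D]
  7 | W B3 → L0 miss [D]

WB = [5, 2]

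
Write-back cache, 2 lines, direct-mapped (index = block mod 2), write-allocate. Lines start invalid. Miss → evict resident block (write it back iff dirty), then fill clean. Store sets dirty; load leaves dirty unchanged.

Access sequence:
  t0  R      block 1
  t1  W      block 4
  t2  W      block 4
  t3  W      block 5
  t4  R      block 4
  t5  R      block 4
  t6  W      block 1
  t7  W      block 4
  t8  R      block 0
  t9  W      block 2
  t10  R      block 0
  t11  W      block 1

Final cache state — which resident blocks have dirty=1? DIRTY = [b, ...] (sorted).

DIRTY = [1]

0: R B1 → L1 miss [-]
1: W B4 → L0 miss [D]
2: W B4 → L0 hit [D]
3: W B5 → L1 miss [D]
4: R B4 → L0 hit [D]
5: R B4 → L0 hit [D]
6: W B1 → L1 miss wb→B5 [D]
7: W B4 → L0 hit [D]
8: R B0 → L0 miss wb→B4 [-]
9: W B2 → L0 miss [D]
10: R B0 → L0 miss wb→B2 [-]
11: W B1 → L1 hit [D]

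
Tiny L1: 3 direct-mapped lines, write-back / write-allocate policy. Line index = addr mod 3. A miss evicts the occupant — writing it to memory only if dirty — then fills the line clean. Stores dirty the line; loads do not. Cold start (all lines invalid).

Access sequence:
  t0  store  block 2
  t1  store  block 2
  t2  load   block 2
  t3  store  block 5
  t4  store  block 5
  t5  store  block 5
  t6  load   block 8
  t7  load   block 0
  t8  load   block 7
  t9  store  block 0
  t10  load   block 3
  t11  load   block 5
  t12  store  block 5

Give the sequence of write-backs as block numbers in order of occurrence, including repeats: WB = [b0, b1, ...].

WB = [2, 5, 0]

0: W B2 → L2 miss [D]
1: W B2 → L2 hit [D]
2: R B2 → L2 hit [D]
3: W B5 → L2 miss wb→B2 [D]
4: W B5 → L2 hit [D]
5: W B5 → L2 hit [D]
6: R B8 → L2 miss wb→B5 [-]
7: R B0 → L0 miss [-]
8: R B7 → L1 miss [-]
9: W B0 → L0 hit [D]
10: R B3 → L0 miss wb→B0 [-]
11: R B5 → L2 miss [-]
12: W B5 → L2 hit [D]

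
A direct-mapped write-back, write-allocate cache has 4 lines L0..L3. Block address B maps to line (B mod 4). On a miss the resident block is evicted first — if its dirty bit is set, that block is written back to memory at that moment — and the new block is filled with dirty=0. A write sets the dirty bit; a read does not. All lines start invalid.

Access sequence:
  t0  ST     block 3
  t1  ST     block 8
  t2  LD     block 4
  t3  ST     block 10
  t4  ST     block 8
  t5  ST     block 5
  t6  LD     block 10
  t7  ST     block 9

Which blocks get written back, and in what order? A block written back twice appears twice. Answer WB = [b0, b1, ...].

  0 | W B3 → L3 miss [D]
  1 | W B8 → L0 miss [D]
  2 | R B4 → L0 miss wb→B8 [-]
  3 | W B10 → L2 miss [D]
  4 | W B8 → L0 miss [D]
  5 | W B5 → L1 miss [D]
  6 | R B10 → L2 hit [D]
  7 | W B9 → L1 miss wb→B5 [D]

WB = [8, 5]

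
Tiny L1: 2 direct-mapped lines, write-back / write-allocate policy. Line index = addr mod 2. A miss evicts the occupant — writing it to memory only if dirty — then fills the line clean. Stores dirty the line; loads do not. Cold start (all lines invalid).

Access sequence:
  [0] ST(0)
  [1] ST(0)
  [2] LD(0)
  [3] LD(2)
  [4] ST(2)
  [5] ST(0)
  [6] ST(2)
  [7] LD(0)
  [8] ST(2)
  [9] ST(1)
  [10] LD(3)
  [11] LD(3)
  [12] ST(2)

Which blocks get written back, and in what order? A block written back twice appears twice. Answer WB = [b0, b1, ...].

WB = [0, 2, 0, 2, 1]

0: W B0 → L0 miss [D]
1: W B0 → L0 hit [D]
2: R B0 → L0 hit [D]
3: R B2 → L0 miss wb→B0 [-]
4: W B2 → L0 hit [D]
5: W B0 → L0 miss wb→B2 [D]
6: W B2 → L0 miss wb→B0 [D]
7: R B0 → L0 miss wb→B2 [-]
8: W B2 → L0 miss [D]
9: W B1 → L1 miss [D]
10: R B3 → L1 miss wb→B1 [-]
11: R B3 → L1 hit [-]
12: W B2 → L0 hit [D]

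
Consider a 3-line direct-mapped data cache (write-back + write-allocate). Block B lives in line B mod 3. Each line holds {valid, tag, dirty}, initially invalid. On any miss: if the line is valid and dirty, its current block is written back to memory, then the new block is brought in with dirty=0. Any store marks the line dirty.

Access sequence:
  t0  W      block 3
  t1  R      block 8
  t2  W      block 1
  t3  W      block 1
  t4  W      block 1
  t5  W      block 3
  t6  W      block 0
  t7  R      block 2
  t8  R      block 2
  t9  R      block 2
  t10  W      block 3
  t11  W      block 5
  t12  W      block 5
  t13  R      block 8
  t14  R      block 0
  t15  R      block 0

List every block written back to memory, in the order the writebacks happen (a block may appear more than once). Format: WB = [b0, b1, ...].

WB = [3, 0, 5, 3]

  0 | W B3 → L0 miss [D]
  1 | R B8 → L2 miss [-]
  2 | W B1 → L1 miss [D]
  3 | W B1 → L1 hit [D]
  4 | W B1 → L1 hit [D]
  5 | W B3 → L0 hit [D]
  6 | W B0 → L0 miss wb→B3 [D]
  7 | R B2 → L2 miss [-]
  8 | R B2 → L2 hit [-]
  9 | R B2 → L2 hit [-]
  10 | W B3 → L0 miss wb→B0 [D]
  11 | W B5 → L2 miss [D]
  12 | W B5 → L2 hit [D]
  13 | R B8 → L2 miss wb→B5 [-]
  14 | R B0 → L0 miss wb→B3 [-]
  15 | R B0 → L0 hit [-]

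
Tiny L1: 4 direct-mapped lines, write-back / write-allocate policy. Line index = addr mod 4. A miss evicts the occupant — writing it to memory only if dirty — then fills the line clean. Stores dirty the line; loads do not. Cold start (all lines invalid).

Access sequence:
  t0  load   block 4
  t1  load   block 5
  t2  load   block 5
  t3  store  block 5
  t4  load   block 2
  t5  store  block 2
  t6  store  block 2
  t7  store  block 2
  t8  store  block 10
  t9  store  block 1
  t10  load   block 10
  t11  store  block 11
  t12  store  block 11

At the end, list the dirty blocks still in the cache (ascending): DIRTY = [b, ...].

DIRTY = [1, 10, 11]

0: R B4 -> L0 miss  d=-]
1: R B5 -> L1 miss  d=-]
2: R B5 -> L1 hit  d=-]
3: W B5 -> L1 hit  d=D]
4: R B2 -> L2 miss  d=-]
5: W B2 -> L2 hit  d=D]
6: W B2 -> L2 hit  d=D]
7: W B2 -> L2 hit  d=D]
8: W B10 -> L2 miss wb->B2  d=D]
9: W B1 -> L1 miss wb->B5  d=D]
10: R B10 -> L2 hit  d=D]
11: W B11 -> L3 miss  d=D]
12: W B11 -> L3 hit  d=D]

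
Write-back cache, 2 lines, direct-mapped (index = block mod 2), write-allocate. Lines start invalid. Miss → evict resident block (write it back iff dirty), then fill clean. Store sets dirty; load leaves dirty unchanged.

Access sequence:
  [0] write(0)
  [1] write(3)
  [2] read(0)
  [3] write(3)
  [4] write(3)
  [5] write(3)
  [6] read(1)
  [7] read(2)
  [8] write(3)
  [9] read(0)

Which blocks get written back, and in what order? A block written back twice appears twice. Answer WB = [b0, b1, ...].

WB = [3, 0]

0: W B0 -> L0 miss  d=D]
1: W B3 -> L1 miss  d=D]
2: R B0 -> L0 hit  d=D]
3: W B3 -> L1 hit  d=D]
4: W B3 -> L1 hit  d=D]
5: W B3 -> L1 hit  d=D]
6: R B1 -> L1 miss wb->B3  d=-]
7: R B2 -> L0 miss wb->B0  d=-]
8: W B3 -> L1 miss  d=D]
9: R B0 -> L0 miss  d=-]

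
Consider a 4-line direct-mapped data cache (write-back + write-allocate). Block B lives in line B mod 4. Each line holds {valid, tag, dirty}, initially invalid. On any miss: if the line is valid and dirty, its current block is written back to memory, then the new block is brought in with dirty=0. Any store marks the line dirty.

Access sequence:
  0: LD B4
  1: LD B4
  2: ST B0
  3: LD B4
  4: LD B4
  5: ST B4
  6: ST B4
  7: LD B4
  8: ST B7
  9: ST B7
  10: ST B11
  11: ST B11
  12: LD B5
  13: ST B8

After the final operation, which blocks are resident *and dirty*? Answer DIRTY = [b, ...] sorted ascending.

0: R B4 -> L0 miss  d=-]
1: R B4 -> L0 hit  d=-]
2: W B0 -> L0 miss  d=D]
3: R B4 -> L0 miss wb->B0  d=-]
4: R B4 -> L0 hit  d=-]
5: W B4 -> L0 hit  d=D]
6: W B4 -> L0 hit  d=D]
7: R B4 -> L0 hit  d=D]
8: W B7 -> L3 miss  d=D]
9: W B7 -> L3 hit  d=D]
10: W B11 -> L3 miss wb->B7  d=D]
11: W B11 -> L3 hit  d=D]
12: R B5 -> L1 miss  d=-]
13: W B8 -> L0 miss wb->B4  d=D]

DIRTY = [8, 11]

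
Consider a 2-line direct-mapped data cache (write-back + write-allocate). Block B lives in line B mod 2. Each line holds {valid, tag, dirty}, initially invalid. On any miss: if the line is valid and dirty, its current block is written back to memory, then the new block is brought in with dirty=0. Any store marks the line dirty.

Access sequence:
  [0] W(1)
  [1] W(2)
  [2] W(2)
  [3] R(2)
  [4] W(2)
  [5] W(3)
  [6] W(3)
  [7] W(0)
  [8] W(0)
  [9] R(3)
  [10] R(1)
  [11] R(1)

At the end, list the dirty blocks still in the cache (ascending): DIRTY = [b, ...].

0: W B1 → L1 miss [D]
1: W B2 → L0 miss [D]
2: W B2 → L0 hit [D]
3: R B2 → L0 hit [D]
4: W B2 → L0 hit [D]
5: W B3 → L1 miss wb→B1 [D]
6: W B3 → L1 hit [D]
7: W B0 → L0 miss wb→B2 [D]
8: W B0 → L0 hit [D]
9: R B3 → L1 hit [D]
10: R B1 → L1 miss wb→B3 [-]
11: R B1 → L1 hit [-]

DIRTY = [0]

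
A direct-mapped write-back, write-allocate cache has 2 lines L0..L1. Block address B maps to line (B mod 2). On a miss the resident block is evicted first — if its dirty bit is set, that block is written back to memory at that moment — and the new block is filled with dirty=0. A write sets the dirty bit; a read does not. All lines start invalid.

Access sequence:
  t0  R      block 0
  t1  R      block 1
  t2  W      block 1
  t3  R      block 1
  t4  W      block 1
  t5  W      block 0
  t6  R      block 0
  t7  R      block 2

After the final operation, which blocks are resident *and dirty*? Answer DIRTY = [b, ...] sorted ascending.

  0 | R B0 → L0 miss [-]
  1 | R B1 → L1 miss [-]
  2 | W B1 → L1 hit [D]
  3 | R B1 → L1 hit [D]
  4 | W B1 → L1 hit [D]
  5 | W B0 → L0 hit [D]
  6 | R B0 → L0 hit [D]
  7 | R B2 → L0 miss wb→B0 [-]

DIRTY = [1]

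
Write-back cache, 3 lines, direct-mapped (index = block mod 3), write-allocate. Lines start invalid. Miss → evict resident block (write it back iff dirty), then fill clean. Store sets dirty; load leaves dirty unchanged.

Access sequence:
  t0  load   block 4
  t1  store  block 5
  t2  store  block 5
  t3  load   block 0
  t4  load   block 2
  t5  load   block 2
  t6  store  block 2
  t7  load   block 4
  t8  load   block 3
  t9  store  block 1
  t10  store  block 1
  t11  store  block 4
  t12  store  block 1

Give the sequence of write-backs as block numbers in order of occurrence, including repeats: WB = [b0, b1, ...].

WB = [5, 1, 4]

  0 | R B4 → L1 miss [-]
  1 | W B5 → L2 miss [D]
  2 | W B5 → L2 hit [D]
  3 | R B0 → L0 miss [-]
  4 | R B2 → L2 miss wb→B5 [-]
  5 | R B2 → L2 hit [-]
  6 | W B2 → L2 hit [D]
  7 | R B4 → L1 hit [-]
  8 | R B3 → L0 miss [-]
  9 | W B1 → L1 miss [D]
  10 | W B1 → L1 hit [D]
  11 | W B4 → L1 miss wb→B1 [D]
  12 | W B1 → L1 miss wb→B4 [D]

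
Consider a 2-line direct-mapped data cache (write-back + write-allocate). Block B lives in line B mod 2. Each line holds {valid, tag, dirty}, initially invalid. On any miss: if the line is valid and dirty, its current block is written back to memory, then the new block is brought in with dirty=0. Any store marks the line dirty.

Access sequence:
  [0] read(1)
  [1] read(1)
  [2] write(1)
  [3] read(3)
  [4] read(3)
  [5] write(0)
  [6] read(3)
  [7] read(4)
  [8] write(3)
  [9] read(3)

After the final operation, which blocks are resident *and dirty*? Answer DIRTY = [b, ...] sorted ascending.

  0 | R B1 → L1 miss [-]
  1 | R B1 → L1 hit [-]
  2 | W B1 → L1 hit [D]
  3 | R B3 → L1 miss wb→B1 [-]
  4 | R B3 → L1 hit [-]
  5 | W B0 → L0 miss [D]
  6 | R B3 → L1 hit [-]
  7 | R B4 → L0 miss wb→B0 [-]
  8 | W B3 → L1 hit [D]
  9 | R B3 → L1 hit [D]

DIRTY = [3]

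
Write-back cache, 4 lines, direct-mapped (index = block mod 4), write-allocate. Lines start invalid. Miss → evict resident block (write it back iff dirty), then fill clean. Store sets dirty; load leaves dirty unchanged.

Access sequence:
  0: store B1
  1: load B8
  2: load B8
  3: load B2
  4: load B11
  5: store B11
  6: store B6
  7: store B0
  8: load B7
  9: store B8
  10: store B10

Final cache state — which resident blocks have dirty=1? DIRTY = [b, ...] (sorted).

0: W B1 → L1 miss [D]
1: R B8 → L0 miss [-]
2: R B8 → L0 hit [-]
3: R B2 → L2 miss [-]
4: R B11 → L3 miss [-]
5: W B11 → L3 hit [D]
6: W B6 → L2 miss [D]
7: W B0 → L0 miss [D]
8: R B7 → L3 miss wb→B11 [-]
9: W B8 → L0 miss wb→B0 [D]
10: W B10 → L2 miss wb→B6 [D]

DIRTY = [1, 8, 10]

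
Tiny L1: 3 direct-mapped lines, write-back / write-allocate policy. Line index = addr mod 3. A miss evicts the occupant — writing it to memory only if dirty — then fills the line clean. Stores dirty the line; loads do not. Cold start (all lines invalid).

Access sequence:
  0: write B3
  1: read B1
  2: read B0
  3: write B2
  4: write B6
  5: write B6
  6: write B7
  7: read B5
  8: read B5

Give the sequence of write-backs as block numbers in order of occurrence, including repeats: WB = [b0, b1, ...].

0: W B3 -> L0 miss  d=D]
1: R B1 -> L1 miss  d=-]
2: R B0 -> L0 miss wb->B3  d=-]
3: W B2 -> L2 miss  d=D]
4: W B6 -> L0 miss  d=D]
5: W B6 -> L0 hit  d=D]
6: W B7 -> L1 miss  d=D]
7: R B5 -> L2 miss wb->B2  d=-]
8: R B5 -> L2 hit  d=-]

WB = [3, 2]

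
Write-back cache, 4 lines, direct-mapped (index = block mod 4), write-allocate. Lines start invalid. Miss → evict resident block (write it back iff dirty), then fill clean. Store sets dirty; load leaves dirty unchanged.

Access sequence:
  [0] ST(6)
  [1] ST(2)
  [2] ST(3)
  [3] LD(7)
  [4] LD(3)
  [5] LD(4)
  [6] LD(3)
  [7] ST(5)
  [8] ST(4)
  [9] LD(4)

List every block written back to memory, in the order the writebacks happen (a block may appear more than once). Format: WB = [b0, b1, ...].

0: W B6 -> L2 miss  d=D]
1: W B2 -> L2 miss wb->B6  d=D]
2: W B3 -> L3 miss  d=D]
3: R B7 -> L3 miss wb->B3  d=-]
4: R B3 -> L3 miss  d=-]
5: R B4 -> L0 miss  d=-]
6: R B3 -> L3 hit  d=-]
7: W B5 -> L1 miss  d=D]
8: W B4 -> L0 hit  d=D]
9: R B4 -> L0 hit  d=D]

WB = [6, 3]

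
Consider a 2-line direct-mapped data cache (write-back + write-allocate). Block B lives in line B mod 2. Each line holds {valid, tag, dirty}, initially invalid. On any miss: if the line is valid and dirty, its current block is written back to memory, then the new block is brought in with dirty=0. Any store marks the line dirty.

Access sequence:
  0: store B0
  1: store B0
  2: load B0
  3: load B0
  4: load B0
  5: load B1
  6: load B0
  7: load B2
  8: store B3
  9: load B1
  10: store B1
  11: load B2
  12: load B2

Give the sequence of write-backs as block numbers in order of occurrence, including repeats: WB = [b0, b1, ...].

  0 | W B0 → L0 miss [D]
  1 | W B0 → L0 hit [D]
  2 | R B0 → L0 hit [D]
  3 | R B0 → L0 hit [D]
  4 | R B0 → L0 hit [D]
  5 | R B1 → L1 miss [-]
  6 | R B0 → L0 hit [D]
  7 | R B2 → L0 miss wb→B0 [-]
  8 | W B3 → L1 miss [D]
  9 | R B1 → L1 miss wb→B3 [-]
  10 | W B1 → L1 hit [D]
  11 | R B2 → L0 hit [-]
  12 | R B2 → L0 hit [-]

WB = [0, 3]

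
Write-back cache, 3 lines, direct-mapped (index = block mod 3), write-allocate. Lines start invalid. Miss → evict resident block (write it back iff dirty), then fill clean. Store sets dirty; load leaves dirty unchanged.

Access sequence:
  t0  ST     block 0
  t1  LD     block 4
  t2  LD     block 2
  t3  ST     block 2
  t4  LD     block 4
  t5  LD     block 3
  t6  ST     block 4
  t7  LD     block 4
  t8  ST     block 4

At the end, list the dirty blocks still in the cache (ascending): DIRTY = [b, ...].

0: W B0 → L0 miss [D]
1: R B4 → L1 miss [-]
2: R B2 → L2 miss [-]
3: W B2 → L2 hit [D]
4: R B4 → L1 hit [-]
5: R B3 → L0 miss wb→B0 [-]
6: W B4 → L1 hit [D]
7: R B4 → L1 hit [D]
8: W B4 → L1 hit [D]

DIRTY = [2, 4]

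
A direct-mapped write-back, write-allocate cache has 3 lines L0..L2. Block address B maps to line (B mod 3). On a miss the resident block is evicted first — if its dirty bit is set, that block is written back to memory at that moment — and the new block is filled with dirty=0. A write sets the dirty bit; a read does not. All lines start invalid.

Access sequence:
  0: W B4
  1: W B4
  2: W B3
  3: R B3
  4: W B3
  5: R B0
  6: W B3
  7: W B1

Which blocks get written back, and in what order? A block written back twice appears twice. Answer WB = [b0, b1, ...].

WB = [3, 4]

0: W B4 -> L1 miss  d=D]
1: W B4 -> L1 hit  d=D]
2: W B3 -> L0 miss  d=D]
3: R B3 -> L0 hit  d=D]
4: W B3 -> L0 hit  d=D]
5: R B0 -> L0 miss wb->B3  d=-]
6: W B3 -> L0 miss  d=D]
7: W B1 -> L1 miss wb->B4  d=D]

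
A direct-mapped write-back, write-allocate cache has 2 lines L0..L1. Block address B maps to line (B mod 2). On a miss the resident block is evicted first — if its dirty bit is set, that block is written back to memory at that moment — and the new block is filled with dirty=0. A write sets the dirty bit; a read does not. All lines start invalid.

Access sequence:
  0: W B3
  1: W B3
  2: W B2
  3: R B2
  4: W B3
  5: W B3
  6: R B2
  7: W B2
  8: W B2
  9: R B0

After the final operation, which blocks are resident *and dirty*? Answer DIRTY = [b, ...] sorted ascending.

0: W B3 -> L1 miss  d=D]
1: W B3 -> L1 hit  d=D]
2: W B2 -> L0 miss  d=D]
3: R B2 -> L0 hit  d=D]
4: W B3 -> L1 hit  d=D]
5: W B3 -> L1 hit  d=D]
6: R B2 -> L0 hit  d=D]
7: W B2 -> L0 hit  d=D]
8: W B2 -> L0 hit  d=D]
9: R B0 -> L0 miss wb->B2  d=-]

DIRTY = [3]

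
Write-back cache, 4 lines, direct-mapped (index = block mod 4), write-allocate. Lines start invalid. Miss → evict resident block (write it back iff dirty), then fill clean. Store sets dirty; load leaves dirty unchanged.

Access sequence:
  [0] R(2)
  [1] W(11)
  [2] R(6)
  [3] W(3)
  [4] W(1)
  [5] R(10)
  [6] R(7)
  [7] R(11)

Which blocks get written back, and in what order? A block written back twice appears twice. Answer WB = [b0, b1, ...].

0: R B2 → L2 miss [-]
1: W B11 → L3 miss [D]
2: R B6 → L2 miss [-]
3: W B3 → L3 miss wb→B11 [D]
4: W B1 → L1 miss [D]
5: R B10 → L2 miss [-]
6: R B7 → L3 miss wb→B3 [-]
7: R B11 → L3 miss [-]

WB = [11, 3]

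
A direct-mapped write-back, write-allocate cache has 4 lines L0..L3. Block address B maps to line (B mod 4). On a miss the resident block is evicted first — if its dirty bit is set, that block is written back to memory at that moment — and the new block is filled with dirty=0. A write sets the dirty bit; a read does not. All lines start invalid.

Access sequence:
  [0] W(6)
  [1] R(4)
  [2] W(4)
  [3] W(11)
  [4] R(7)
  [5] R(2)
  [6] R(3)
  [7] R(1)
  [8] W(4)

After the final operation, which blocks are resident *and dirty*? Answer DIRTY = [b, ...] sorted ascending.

0: W B6 → L2 miss [D]
1: R B4 → L0 miss [-]
2: W B4 → L0 hit [D]
3: W B11 → L3 miss [D]
4: R B7 → L3 miss wb→B11 [-]
5: R B2 → L2 miss wb→B6 [-]
6: R B3 → L3 miss [-]
7: R B1 → L1 miss [-]
8: W B4 → L0 hit [D]

DIRTY = [4]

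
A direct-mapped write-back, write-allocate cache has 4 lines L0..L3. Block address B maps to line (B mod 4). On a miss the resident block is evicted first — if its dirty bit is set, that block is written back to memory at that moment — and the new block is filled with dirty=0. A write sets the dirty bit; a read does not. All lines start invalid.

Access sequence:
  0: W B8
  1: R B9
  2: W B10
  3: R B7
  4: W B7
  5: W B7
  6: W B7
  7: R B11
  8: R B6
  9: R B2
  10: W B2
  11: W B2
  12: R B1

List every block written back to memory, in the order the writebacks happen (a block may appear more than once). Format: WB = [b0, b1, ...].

WB = [7, 10]

  0 | W B8 → L0 miss [D]
  1 | R B9 → L1 miss [-]
  2 | W B10 → L2 miss [D]
  3 | R B7 → L3 miss [-]
  4 | W B7 → L3 hit [D]
  5 | W B7 → L3 hit [D]
  6 | W B7 → L3 hit [D]
  7 | R B11 → L3 miss wb→B7 [-]
  8 | R B6 → L2 miss wb→B10 [-]
  9 | R B2 → L2 miss [-]
  10 | W B2 → L2 hit [D]
  11 | W B2 → L2 hit [D]
  12 | R B1 → L1 miss [-]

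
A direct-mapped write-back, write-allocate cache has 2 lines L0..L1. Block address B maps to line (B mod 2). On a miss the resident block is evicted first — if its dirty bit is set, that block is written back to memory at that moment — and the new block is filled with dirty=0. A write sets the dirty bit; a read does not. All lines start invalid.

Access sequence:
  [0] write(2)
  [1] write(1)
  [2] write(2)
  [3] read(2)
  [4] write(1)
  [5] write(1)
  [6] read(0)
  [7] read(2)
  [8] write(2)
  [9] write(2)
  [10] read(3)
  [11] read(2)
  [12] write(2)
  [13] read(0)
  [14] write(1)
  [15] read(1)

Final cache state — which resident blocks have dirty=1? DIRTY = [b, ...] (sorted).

DIRTY = [1]

0: W B2 → L0 miss [D]
1: W B1 → L1 miss [D]
2: W B2 → L0 hit [D]
3: R B2 → L0 hit [D]
4: W B1 → L1 hit [D]
5: W B1 → L1 hit [D]
6: R B0 → L0 miss wb→B2 [-]
7: R B2 → L0 miss [-]
8: W B2 → L0 hit [D]
9: W B2 → L0 hit [D]
10: R B3 → L1 miss wb→B1 [-]
11: R B2 → L0 hit [D]
12: W B2 → L0 hit [D]
13: R B0 → L0 miss wb→B2 [-]
14: W B1 → L1 miss [D]
15: R B1 → L1 hit [D]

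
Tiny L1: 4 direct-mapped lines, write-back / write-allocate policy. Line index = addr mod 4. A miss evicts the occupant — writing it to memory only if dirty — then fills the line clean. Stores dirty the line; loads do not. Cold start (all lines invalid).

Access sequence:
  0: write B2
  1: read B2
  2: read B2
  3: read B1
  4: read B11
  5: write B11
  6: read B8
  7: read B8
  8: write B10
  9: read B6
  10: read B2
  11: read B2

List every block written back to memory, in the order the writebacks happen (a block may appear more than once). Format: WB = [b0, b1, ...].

WB = [2, 10]

0: W B2 → L2 miss [D]
1: R B2 → L2 hit [D]
2: R B2 → L2 hit [D]
3: R B1 → L1 miss [-]
4: R B11 → L3 miss [-]
5: W B11 → L3 hit [D]
6: R B8 → L0 miss [-]
7: R B8 → L0 hit [-]
8: W B10 → L2 miss wb→B2 [D]
9: R B6 → L2 miss wb→B10 [-]
10: R B2 → L2 miss [-]
11: R B2 → L2 hit [-]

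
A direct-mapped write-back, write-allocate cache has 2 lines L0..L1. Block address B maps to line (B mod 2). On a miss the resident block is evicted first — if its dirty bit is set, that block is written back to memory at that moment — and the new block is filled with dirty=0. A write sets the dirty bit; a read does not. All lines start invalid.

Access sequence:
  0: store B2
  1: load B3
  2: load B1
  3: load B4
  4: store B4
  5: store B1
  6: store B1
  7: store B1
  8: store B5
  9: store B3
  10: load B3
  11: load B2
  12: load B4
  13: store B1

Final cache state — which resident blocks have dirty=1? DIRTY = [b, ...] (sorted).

0: W B2 → L0 miss [D]
1: R B3 → L1 miss [-]
2: R B1 → L1 miss [-]
3: R B4 → L0 miss wb→B2 [-]
4: W B4 → L0 hit [D]
5: W B1 → L1 hit [D]
6: W B1 → L1 hit [D]
7: W B1 → L1 hit [D]
8: W B5 → L1 miss wb→B1 [D]
9: W B3 → L1 miss wb→B5 [D]
10: R B3 → L1 hit [D]
11: R B2 → L0 miss wb→B4 [-]
12: R B4 → L0 miss [-]
13: W B1 → L1 miss wb→B3 [D]

DIRTY = [1]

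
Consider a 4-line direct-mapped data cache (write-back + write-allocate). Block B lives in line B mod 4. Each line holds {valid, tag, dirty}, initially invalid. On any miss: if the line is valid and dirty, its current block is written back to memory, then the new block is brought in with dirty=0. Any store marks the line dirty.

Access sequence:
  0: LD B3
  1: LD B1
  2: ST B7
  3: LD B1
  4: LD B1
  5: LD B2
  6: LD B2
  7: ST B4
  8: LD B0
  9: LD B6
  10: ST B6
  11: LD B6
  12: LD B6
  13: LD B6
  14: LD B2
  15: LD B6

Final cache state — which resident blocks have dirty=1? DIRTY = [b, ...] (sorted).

DIRTY = [7]

0: R B3 → L3 miss [-]
1: R B1 → L1 miss [-]
2: W B7 → L3 miss [D]
3: R B1 → L1 hit [-]
4: R B1 → L1 hit [-]
5: R B2 → L2 miss [-]
6: R B2 → L2 hit [-]
7: W B4 → L0 miss [D]
8: R B0 → L0 miss wb→B4 [-]
9: R B6 → L2 miss [-]
10: W B6 → L2 hit [D]
11: R B6 → L2 hit [D]
12: R B6 → L2 hit [D]
13: R B6 → L2 hit [D]
14: R B2 → L2 miss wb→B6 [-]
15: R B6 → L2 miss [-]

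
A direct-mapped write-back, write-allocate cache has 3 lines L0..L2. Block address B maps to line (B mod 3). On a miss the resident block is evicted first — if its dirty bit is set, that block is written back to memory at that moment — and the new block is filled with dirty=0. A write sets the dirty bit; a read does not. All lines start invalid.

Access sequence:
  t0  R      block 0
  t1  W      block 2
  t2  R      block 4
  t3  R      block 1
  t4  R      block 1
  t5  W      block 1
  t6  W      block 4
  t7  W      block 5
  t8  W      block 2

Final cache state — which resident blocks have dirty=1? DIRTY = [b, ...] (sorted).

  0 | R B0 → L0 miss [-]
  1 | W B2 → L2 miss [D]
  2 | R B4 → L1 miss [-]
  3 | R B1 → L1 miss [-]
  4 | R B1 → L1 hit [-]
  5 | W B1 → L1 hit [D]
  6 | W B4 → L1 miss wb→B1 [D]
  7 | W B5 → L2 miss wb→B2 [D]
  8 | W B2 → L2 miss wb→B5 [D]

DIRTY = [2, 4]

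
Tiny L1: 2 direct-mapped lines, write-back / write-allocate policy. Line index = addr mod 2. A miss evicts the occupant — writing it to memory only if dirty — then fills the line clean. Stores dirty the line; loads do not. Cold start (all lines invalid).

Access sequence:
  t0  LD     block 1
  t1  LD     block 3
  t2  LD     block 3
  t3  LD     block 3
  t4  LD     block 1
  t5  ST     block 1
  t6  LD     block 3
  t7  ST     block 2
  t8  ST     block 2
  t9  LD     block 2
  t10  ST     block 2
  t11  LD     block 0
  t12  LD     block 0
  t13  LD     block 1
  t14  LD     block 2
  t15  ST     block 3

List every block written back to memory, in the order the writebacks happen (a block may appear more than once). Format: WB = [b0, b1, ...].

0: R B1 -> L1 miss  d=-]
1: R B3 -> L1 miss  d=-]
2: R B3 -> L1 hit  d=-]
3: R B3 -> L1 hit  d=-]
4: R B1 -> L1 miss  d=-]
5: W B1 -> L1 hit  d=D]
6: R B3 -> L1 miss wb->B1  d=-]
7: W B2 -> L0 miss  d=D]
8: W B2 -> L0 hit  d=D]
9: R B2 -> L0 hit  d=D]
10: W B2 -> L0 hit  d=D]
11: R B0 -> L0 miss wb->B2  d=-]
12: R B0 -> L0 hit  d=-]
13: R B1 -> L1 miss  d=-]
14: R B2 -> L0 miss  d=-]
15: W B3 -> L1 miss  d=D]

WB = [1, 2]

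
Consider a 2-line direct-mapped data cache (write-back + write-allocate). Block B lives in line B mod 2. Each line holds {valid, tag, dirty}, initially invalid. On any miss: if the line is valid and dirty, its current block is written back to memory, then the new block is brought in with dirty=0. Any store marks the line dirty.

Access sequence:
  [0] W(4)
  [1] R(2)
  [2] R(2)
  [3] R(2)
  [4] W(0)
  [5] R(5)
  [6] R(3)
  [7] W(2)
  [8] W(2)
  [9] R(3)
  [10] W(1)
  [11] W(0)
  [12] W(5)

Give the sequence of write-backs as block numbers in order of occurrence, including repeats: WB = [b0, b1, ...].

  0 | W B4 → L0 miss [D]
  1 | R B2 → L0 miss wb→B4 [-]
  2 | R B2 → L0 hit [-]
  3 | R B2 → L0 hit [-]
  4 | W B0 → L0 miss [D]
  5 | R B5 → L1 miss [-]
  6 | R B3 → L1 miss [-]
  7 | W B2 → L0 miss wb→B0 [D]
  8 | W B2 → L0 hit [D]
  9 | R B3 → L1 hit [-]
  10 | W B1 → L1 miss [D]
  11 | W B0 → L0 miss wb→B2 [D]
  12 | W B5 → L1 miss wb→B1 [D]

WB = [4, 0, 2, 1]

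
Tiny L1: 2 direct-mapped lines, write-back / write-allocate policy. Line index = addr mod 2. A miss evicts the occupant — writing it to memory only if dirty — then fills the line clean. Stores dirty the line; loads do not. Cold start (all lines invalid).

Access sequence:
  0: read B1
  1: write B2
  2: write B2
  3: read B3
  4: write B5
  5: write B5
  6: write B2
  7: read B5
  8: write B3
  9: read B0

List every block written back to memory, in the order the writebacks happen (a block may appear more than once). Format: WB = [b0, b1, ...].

WB = [5, 2]

0: R B1 -> L1 miss  d=-]
1: W B2 -> L0 miss  d=D]
2: W B2 -> L0 hit  d=D]
3: R B3 -> L1 miss  d=-]
4: W B5 -> L1 miss  d=D]
5: W B5 -> L1 hit  d=D]
6: W B2 -> L0 hit  d=D]
7: R B5 -> L1 hit  d=D]
8: W B3 -> L1 miss wb->B5  d=D]
9: R B0 -> L0 miss wb->B2  d=-]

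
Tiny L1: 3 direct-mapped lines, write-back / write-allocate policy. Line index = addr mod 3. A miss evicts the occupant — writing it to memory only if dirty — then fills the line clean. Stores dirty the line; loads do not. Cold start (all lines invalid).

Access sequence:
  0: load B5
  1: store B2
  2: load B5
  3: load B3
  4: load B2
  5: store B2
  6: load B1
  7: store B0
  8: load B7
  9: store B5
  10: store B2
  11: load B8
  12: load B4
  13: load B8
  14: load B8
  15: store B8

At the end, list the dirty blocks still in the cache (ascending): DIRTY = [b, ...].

DIRTY = [0, 8]

  0 | R B5 → L2 miss [-]
  1 | W B2 → L2 miss [D]
  2 | R B5 → L2 miss wb→B2 [-]
  3 | R B3 → L0 miss [-]
  4 | R B2 → L2 miss [-]
  5 | W B2 → L2 hit [D]
  6 | R B1 → L1 miss [-]
  7 | W B0 → L0 miss [D]
  8 | R B7 → L1 miss [-]
  9 | W B5 → L2 miss wb→B2 [D]
  10 | W B2 → L2 miss wb→B5 [D]
  11 | R B8 → L2 miss wb→B2 [-]
  12 | R B4 → L1 miss [-]
  13 | R B8 → L2 hit [-]
  14 | R B8 → L2 hit [-]
  15 | W B8 → L2 hit [D]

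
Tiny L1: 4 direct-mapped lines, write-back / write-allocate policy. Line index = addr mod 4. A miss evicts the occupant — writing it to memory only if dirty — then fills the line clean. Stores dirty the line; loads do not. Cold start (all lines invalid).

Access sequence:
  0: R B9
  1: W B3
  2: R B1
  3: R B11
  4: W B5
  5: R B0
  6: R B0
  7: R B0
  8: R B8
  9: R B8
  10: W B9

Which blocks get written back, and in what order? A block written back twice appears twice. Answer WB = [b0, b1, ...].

  0 | R B9 → L1 miss [-]
  1 | W B3 → L3 miss [D]
  2 | R B1 → L1 miss [-]
  3 | R B11 → L3 miss wb→B3 [-]
  4 | W B5 → L1 miss [D]
  5 | R B0 → L0 miss [-]
  6 | R B0 → L0 hit [-]
  7 | R B0 → L0 hit [-]
  8 | R B8 → L0 miss [-]
  9 | R B8 → L0 hit [-]
  10 | W B9 → L1 miss wb→B5 [D]

WB = [3, 5]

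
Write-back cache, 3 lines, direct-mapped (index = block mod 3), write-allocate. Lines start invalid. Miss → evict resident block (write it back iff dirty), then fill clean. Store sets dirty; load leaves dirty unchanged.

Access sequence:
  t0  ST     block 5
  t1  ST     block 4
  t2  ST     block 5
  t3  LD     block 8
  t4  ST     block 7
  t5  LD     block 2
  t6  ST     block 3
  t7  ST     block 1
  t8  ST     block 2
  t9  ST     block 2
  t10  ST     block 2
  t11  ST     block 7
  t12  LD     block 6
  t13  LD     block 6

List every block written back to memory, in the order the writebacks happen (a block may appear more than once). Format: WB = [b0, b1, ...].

0: W B5 → L2 miss [D]
1: W B4 → L1 miss [D]
2: W B5 → L2 hit [D]
3: R B8 → L2 miss wb→B5 [-]
4: W B7 → L1 miss wb→B4 [D]
5: R B2 → L2 miss [-]
6: W B3 → L0 miss [D]
7: W B1 → L1 miss wb→B7 [D]
8: W B2 → L2 hit [D]
9: W B2 → L2 hit [D]
10: W B2 → L2 hit [D]
11: W B7 → L1 miss wb→B1 [D]
12: R B6 → L0 miss wb→B3 [-]
13: R B6 → L0 hit [-]

WB = [5, 4, 7, 1, 3]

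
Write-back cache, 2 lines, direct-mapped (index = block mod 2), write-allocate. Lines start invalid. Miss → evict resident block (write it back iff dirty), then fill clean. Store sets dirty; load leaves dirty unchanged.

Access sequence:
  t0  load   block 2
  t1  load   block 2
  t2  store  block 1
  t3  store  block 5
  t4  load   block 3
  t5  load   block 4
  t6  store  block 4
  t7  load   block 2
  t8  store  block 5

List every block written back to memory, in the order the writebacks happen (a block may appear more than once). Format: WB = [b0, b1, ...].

WB = [1, 5, 4]

0: R B2 → L0 miss [-]
1: R B2 → L0 hit [-]
2: W B1 → L1 miss [D]
3: W B5 → L1 miss wb→B1 [D]
4: R B3 → L1 miss wb→B5 [-]
5: R B4 → L0 miss [-]
6: W B4 → L0 hit [D]
7: R B2 → L0 miss wb→B4 [-]
8: W B5 → L1 miss [D]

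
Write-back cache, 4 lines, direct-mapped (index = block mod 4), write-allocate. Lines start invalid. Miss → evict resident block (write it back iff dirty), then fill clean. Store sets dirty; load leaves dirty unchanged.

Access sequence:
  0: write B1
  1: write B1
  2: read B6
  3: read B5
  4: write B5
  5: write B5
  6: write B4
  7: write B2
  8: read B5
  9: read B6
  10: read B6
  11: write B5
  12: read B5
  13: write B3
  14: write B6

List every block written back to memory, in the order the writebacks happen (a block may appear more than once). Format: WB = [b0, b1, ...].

0: W B1 -> L1 miss  d=D]
1: W B1 -> L1 hit  d=D]
2: R B6 -> L2 miss  d=-]
3: R B5 -> L1 miss wb->B1  d=-]
4: W B5 -> L1 hit  d=D]
5: W B5 -> L1 hit  d=D]
6: W B4 -> L0 miss  d=D]
7: W B2 -> L2 miss  d=D]
8: R B5 -> L1 hit  d=D]
9: R B6 -> L2 miss wb->B2  d=-]
10: R B6 -> L2 hit  d=-]
11: W B5 -> L1 hit  d=D]
12: R B5 -> L1 hit  d=D]
13: W B3 -> L3 miss  d=D]
14: W B6 -> L2 hit  d=D]

WB = [1, 2]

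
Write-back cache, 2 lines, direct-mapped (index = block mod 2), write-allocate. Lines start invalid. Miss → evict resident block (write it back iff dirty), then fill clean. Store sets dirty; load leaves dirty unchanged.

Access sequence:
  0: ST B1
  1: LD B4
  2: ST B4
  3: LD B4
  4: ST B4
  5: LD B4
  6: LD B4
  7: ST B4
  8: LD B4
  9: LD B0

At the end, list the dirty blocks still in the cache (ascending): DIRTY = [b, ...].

DIRTY = [1]

0: W B1 → L1 miss [D]
1: R B4 → L0 miss [-]
2: W B4 → L0 hit [D]
3: R B4 → L0 hit [D]
4: W B4 → L0 hit [D]
5: R B4 → L0 hit [D]
6: R B4 → L0 hit [D]
7: W B4 → L0 hit [D]
8: R B4 → L0 hit [D]
9: R B0 → L0 miss wb→B4 [-]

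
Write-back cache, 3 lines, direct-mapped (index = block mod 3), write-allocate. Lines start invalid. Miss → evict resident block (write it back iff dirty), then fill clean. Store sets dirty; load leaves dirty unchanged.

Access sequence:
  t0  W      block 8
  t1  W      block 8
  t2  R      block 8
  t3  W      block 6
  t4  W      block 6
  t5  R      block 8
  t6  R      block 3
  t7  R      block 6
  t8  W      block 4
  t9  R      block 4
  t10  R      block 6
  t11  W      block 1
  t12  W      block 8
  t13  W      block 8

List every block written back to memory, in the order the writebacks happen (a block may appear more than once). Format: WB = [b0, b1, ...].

WB = [6, 4]

0: W B8 -> L2 miss  d=D]
1: W B8 -> L2 hit  d=D]
2: R B8 -> L2 hit  d=D]
3: W B6 -> L0 miss  d=D]
4: W B6 -> L0 hit  d=D]
5: R B8 -> L2 hit  d=D]
6: R B3 -> L0 miss wb->B6  d=-]
7: R B6 -> L0 miss  d=-]
8: W B4 -> L1 miss  d=D]
9: R B4 -> L1 hit  d=D]
10: R B6 -> L0 hit  d=-]
11: W B1 -> L1 miss wb->B4  d=D]
12: W B8 -> L2 hit  d=D]
13: W B8 -> L2 hit  d=D]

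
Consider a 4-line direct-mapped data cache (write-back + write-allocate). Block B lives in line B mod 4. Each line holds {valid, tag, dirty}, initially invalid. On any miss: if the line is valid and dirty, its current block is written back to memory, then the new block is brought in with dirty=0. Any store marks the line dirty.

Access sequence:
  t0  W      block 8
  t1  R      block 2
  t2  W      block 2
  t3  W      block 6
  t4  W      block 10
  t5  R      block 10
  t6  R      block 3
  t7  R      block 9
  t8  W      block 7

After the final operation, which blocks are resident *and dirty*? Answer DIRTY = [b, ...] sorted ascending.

  0 | W B8 → L0 miss [D]
  1 | R B2 → L2 miss [-]
  2 | W B2 → L2 hit [D]
  3 | W B6 → L2 miss wb→B2 [D]
  4 | W B10 → L2 miss wb→B6 [D]
  5 | R B10 → L2 hit [D]
  6 | R B3 → L3 miss [-]
  7 | R B9 → L1 miss [-]
  8 | W B7 → L3 miss [D]

DIRTY = [7, 8, 10]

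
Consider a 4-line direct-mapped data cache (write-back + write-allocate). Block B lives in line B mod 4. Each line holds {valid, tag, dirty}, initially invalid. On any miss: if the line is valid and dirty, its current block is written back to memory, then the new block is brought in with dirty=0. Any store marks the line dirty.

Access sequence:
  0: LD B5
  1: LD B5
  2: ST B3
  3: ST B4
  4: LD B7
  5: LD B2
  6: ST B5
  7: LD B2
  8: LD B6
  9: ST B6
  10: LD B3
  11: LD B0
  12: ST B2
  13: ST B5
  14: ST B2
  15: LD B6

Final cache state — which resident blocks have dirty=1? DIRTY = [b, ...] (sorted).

DIRTY = [5]

0: R B5 → L1 miss [-]
1: R B5 → L1 hit [-]
2: W B3 → L3 miss [D]
3: W B4 → L0 miss [D]
4: R B7 → L3 miss wb→B3 [-]
5: R B2 → L2 miss [-]
6: W B5 → L1 hit [D]
7: R B2 → L2 hit [-]
8: R B6 → L2 miss [-]
9: W B6 → L2 hit [D]
10: R B3 → L3 miss [-]
11: R B0 → L0 miss wb→B4 [-]
12: W B2 → L2 miss wb→B6 [D]
13: W B5 → L1 hit [D]
14: W B2 → L2 hit [D]
15: R B6 → L2 miss wb→B2 [-]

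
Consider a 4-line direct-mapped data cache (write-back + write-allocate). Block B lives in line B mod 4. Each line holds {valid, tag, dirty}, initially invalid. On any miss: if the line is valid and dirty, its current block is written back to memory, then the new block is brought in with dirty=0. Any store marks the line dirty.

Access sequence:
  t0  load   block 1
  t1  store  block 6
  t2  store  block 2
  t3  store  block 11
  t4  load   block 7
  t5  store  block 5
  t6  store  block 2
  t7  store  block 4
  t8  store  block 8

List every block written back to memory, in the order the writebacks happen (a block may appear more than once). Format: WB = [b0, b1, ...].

WB = [6, 11, 4]

0: R B1 → L1 miss [-]
1: W B6 → L2 miss [D]
2: W B2 → L2 miss wb→B6 [D]
3: W B11 → L3 miss [D]
4: R B7 → L3 miss wb→B11 [-]
5: W B5 → L1 miss [D]
6: W B2 → L2 hit [D]
7: W B4 → L0 miss [D]
8: W B8 → L0 miss wb→B4 [D]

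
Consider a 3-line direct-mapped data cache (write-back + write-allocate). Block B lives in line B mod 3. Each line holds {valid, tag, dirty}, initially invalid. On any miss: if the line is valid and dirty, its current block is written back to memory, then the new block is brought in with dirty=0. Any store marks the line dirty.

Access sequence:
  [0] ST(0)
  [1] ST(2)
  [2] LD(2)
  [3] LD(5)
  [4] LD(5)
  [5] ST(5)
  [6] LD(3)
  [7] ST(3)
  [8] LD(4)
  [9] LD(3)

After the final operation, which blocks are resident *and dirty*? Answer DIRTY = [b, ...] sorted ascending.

0: W B0 → L0 miss [D]
1: W B2 → L2 miss [D]
2: R B2 → L2 hit [D]
3: R B5 → L2 miss wb→B2 [-]
4: R B5 → L2 hit [-]
5: W B5 → L2 hit [D]
6: R B3 → L0 miss wb→B0 [-]
7: W B3 → L0 hit [D]
8: R B4 → L1 miss [-]
9: R B3 → L0 hit [D]

DIRTY = [3, 5]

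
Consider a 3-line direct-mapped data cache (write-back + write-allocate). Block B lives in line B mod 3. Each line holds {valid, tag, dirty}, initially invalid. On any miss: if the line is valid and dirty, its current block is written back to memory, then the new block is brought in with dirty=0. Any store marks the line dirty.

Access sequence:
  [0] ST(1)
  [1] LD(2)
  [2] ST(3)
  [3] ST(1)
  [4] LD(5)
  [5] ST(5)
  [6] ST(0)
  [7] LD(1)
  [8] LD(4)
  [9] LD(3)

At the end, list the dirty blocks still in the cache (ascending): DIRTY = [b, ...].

0: W B1 → L1 miss [D]
1: R B2 → L2 miss [-]
2: W B3 → L0 miss [D]
3: W B1 → L1 hit [D]
4: R B5 → L2 miss [-]
5: W B5 → L2 hit [D]
6: W B0 → L0 miss wb→B3 [D]
7: R B1 → L1 hit [D]
8: R B4 → L1 miss wb→B1 [-]
9: R B3 → L0 miss wb→B0 [-]

DIRTY = [5]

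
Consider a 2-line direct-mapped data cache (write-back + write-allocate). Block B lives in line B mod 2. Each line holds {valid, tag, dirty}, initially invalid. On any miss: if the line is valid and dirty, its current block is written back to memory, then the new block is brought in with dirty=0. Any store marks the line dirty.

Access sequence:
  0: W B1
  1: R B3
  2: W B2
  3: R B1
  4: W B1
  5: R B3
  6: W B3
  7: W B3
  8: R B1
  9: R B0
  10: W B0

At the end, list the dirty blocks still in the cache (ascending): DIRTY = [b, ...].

DIRTY = [0]

0: W B1 → L1 miss [D]
1: R B3 → L1 miss wb→B1 [-]
2: W B2 → L0 miss [D]
3: R B1 → L1 miss [-]
4: W B1 → L1 hit [D]
5: R B3 → L1 miss wb→B1 [-]
6: W B3 → L1 hit [D]
7: W B3 → L1 hit [D]
8: R B1 → L1 miss wb→B3 [-]
9: R B0 → L0 miss wb→B2 [-]
10: W B0 → L0 hit [D]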